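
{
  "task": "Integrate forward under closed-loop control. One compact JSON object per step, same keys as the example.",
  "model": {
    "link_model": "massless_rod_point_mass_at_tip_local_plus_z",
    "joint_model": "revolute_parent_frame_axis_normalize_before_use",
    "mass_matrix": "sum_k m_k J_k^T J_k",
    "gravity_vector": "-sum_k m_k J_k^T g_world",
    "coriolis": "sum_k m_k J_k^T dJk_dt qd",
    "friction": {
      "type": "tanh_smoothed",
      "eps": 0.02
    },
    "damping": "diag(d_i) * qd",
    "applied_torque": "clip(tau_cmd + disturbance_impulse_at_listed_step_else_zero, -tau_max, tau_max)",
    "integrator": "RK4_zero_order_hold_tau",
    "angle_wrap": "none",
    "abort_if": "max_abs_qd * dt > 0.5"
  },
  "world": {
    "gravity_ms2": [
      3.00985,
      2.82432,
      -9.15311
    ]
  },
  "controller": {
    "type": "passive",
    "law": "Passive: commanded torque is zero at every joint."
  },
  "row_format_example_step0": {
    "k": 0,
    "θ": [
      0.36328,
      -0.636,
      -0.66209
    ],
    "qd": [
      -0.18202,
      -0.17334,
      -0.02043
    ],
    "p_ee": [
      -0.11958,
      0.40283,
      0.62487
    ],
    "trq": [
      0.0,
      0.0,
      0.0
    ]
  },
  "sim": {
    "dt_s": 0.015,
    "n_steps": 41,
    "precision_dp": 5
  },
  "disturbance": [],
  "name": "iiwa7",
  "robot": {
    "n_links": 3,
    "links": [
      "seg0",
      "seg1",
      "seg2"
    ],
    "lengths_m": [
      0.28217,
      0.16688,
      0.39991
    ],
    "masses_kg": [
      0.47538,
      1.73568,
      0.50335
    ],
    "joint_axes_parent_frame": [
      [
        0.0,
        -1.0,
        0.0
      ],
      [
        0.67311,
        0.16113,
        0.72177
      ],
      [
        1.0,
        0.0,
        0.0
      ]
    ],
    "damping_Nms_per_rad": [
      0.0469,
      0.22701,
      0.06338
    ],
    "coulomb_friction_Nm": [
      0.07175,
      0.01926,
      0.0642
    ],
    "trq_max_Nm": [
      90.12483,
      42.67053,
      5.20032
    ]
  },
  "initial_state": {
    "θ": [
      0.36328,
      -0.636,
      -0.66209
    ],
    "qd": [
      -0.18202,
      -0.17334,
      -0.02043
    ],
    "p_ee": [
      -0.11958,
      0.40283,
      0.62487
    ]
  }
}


{"k":1,"\u03b8":[0.36135,-0.64323,-0.66148],"qd":[-0.07736,-0.76919,0.07927],"p_ee":[-0.11628,0.40383,0.62416],"trq":[0.0,0.0,0.0]}
{"k":2,"\u03b8":[0.36094,-0.65874,-0.66002],"qd":[0.02291,-1.28863,0.10687],"p_ee":[-0.11157,0.4059,0.62221],"trq":[0.0,0.0,0.0]}
{"k":3,"\u03b8":[0.36202,-0.68162,-0.65853],"qd":[0.12101,-1.75412,0.08494],"p_ee":[-0.10543,0.40893,0.61897],"trq":[0.0,0.0,0.0]}
{"k":4,"\u03b8":[0.3646,-0.71119,-0.65767],"qd":[0.22475,-2.18472,0.02416],"p_ee":[-0.09783,0.41274,0.61441],"trq":[0.0,0.0,0.0]}
{"k":5,"\u03b8":[0.36882,-0.74719,-0.65777],"qd":[0.3394,-2.62042,-0.03214],"p_ee":[-0.08873,0.41712,0.60851],"trq":[0.0,0.0,0.0]}
{"k":6,"\u03b8":[0.37485,-0.78978,-0.65869],"qd":[0.4674,-3.05345,-0.0977],"p_ee":[-0.07808,0.42179,0.60137],"trq":[0.0,0.0,0.0]}
{"k":7,"\u03b8":[0.38291,-0.83866,-0.66091],"qd":[0.60971,-3.45986,-0.20556],"p_ee":[-0.06583,0.42641,0.59303],"trq":[0.0,0.0,0.0]}
{"k":8,"\u03b8":[0.39322,-0.89343,-0.66509],"qd":[0.76751,-3.8378,-0.35911],"p_ee":[-0.05189,0.43055,0.58354],"trq":[0.0,0.0,0.0]}
{"k":9,"\u03b8":[0.40601,-0.95361,-0.67194],"qd":[0.93956,-4.17889,-0.56457],"p_ee":[-0.03619,0.43372,0.57302],"trq":[0.0,0.0,0.0]}
{"k":10,"\u03b8":[0.42145,-1.01853,-0.68233],"qd":[1.12035,-4.46488,-0.83151],"p_ee":[-0.01869,0.43529,0.56167],"trq":[0.0,0.0,0.0]}
{"k":11,"\u03b8":[0.4396,-1.08713,-0.69725],"qd":[1.29777,-4.6653,-1.1714],"p_ee":[0.00059,0.43457,0.54977],"trq":[0.0,0.0,0.0]}
{"k":12,"\u03b8":[0.46027,-1.15786,-0.71788],"qd":[1.45173,-4.73976,-1.59293],"p_ee":[0.02148,0.43084,0.53764],"trq":[0.0,0.0,0.0]}
{"k":13,"\u03b8":[0.48291,-1.22851,-0.74543],"qd":[1.55709,-4.65146,-2.09285],"p_ee":[0.04367,0.42346,0.52562],"trq":[0.0,0.0,0.0]}
{"k":14,"\u03b8":[0.50663,-1.29654,-0.78093],"qd":[1.59339,-4.39262,-2.64593],"p_ee":[0.06665,0.41199,0.51394],"trq":[0.0,0.0,0.0]}
{"k":15,"\u03b8":[0.53034,-1.35963,-0.82484],"qd":[1.55633,-4.00266,-3.20531],"p_ee":[0.08979,0.39634,0.50266],"trq":[0.0,0.0,0.0]}
{"k":16,"\u03b8":[0.55302,-1.41633,-0.87686],"qd":[1.45968,-3.55452,-3.7197],"p_ee":[0.11244,0.37675,0.49163],"trq":[0.0,0.0,0.0]}
{"k":17,"\u03b8":[0.57394,-1.46633,-0.93603],"qd":[1.32527,-3.11819,-4.15433],"p_ee":[0.13405,0.35363,0.4806],"trq":[0.0,0.0,0.0]}
{"k":18,"\u03b8":[0.59269,-1.51015,-1.00104],"qd":[1.17221,-2.73634,-4.49818],"p_ee":[0.15414,0.32748,0.46928],"trq":[0.0,0.0,0.0]}
{"k":19,"\u03b8":[0.60908,-1.54877,-1.07055],"qd":[1.01277,-2.42393,-4.75762],"p_ee":[0.17236,0.29882,0.45746],"trq":[0.0,0.0,0.0]}
{"k":20,"\u03b8":[0.62307,-1.58321,-1.14342],"qd":[0.85332,-2.17884,-4.9469],"p_ee":[0.18841,0.2681,0.44493],"trq":[0.0,0.0,0.0]}
{"k":21,"\u03b8":[0.63469,-1.61442,-1.21869],"qd":[0.69656,-1.99171,-5.08159],"p_ee":[0.20209,0.23576,0.4316],"trq":[0.0,0.0,0.0]}
{"k":22,"\u03b8":[0.64399,-1.64319,-1.29566],"qd":[0.54326,-1.85147,-5.17562],"p_ee":[0.2132,0.20221,0.41738],"trq":[0.0,0.0,0.0]}
{"k":23,"\u03b8":[0.65101,-1.67015,-1.37381],"qd":[0.39326,-1.74778,-5.24034],"p_ee":[0.2216,0.16783,0.40224],"trq":[0.0,0.0,0.0]}
{"k":24,"\u03b8":[0.6558,-1.69577,-1.45277],"qd":[0.24603,-1.67179,-5.28466],"p_ee":[0.22716,0.13299,0.38621],"trq":[0.0,0.0,0.0]}
{"k":25,"\u03b8":[0.6584,-1.7204,-1.53228],"qd":[0.10091,-1.61612,-5.31539],"p_ee":[0.22978,0.09804,0.36933],"trq":[0.0,0.0,0.0]}
{"k":26,"\u03b8":[0.65883,-1.74432,-1.61219],"qd":[-0.04134,-1.57561,-5.3374],"p_ee":[0.22939,0.06335,0.35167],"trq":[0.0,0.0,0.0]}
{"k":27,"\u03b8":[0.6572,-1.76774,-1.69237],"qd":[-0.17704,-1.54787,-5.3536],"p_ee":[0.22592,0.02925,0.33336],"trq":[0.0,0.0,0.0]}
{"k":28,"\u03b8":[0.65353,-1.79078,-1.77279],"qd":[-0.31185,-1.52443,-5.36792],"p_ee":[0.21932,-0.0039,0.31457],"trq":[0.0,0.0,0.0]}
{"k":29,"\u03b8":[0.64784,-1.81347,-1.85341],"qd":[-0.44576,-1.50157,-5.38226],"p_ee":[0.2096,-0.03577,0.29546],"trq":[0.0,0.0,0.0]}
{"k":30,"\u03b8":[0.64016,-1.83581,-1.93426],"qd":[-0.57847,-1.47598,-5.39782],"p_ee":[0.1968,-0.06598,0.27623],"trq":[0.0,0.0,0.0]}
{"k":31,"\u03b8":[0.6305,-1.85773,-2.01536],"qd":[-0.70933,-1.4448,-5.41506],"p_ee":[0.18099,-0.09421,0.25713],"trq":[0.0,0.0,0.0]}
{"k":32,"\u03b8":[0.6189,-1.87912,-2.09672],"qd":[-0.83727,-1.40571,-5.43365],"p_ee":[0.16229,-0.12012,0.23842],"trq":[0.0,0.0,0.0]}
{"k":33,"\u03b8":[0.6054,-1.89985,-2.17837],"qd":[-0.96065,-1.35735,-5.4523],"p_ee":[0.14089,-0.1434,0.2204],"trq":[0.0,0.0,0.0]}
{"k":34,"\u03b8":[0.59011,-1.91979,-2.26028],"qd":[-1.07719,-1.29977,-5.46852],"p_ee":[0.117,-0.16378,0.2034],"trq":[0.0,0.0,0.0]}
{"k":35,"\u03b8":[0.57314,-1.93881,-2.34239],"qd":[-1.18378,-1.23541,-5.47834],"p_ee":[0.09091,-0.18104,0.18773],"trq":[0.0,0.0,0.0]}
{"k":36,"\u03b8":[0.55467,-1.95685,-2.42457],"qd":[-1.27636,-1.17027,-5.47587],"p_ee":[0.06298,-0.19501,0.17376],"trq":[0.0,0.0,0.0]}
{"k":37,"\u03b8":[0.53494,-1.97397,-2.50656],"qd":[-1.34972,-1.11558,-5.45292],"p_ee":[0.03361,-0.20562,0.16181],"trq":[0.0,0.0,0.0]}
{"k":38,"\u03b8":[0.5143,-1.99046,-2.588],"qd":[-1.39748,-1.08959,-5.39858],"p_ee":[0.00325,-0.21288,0.15217],"trq":[0.0,0.0,0.0]}
{"k":39,"\u03b8":[0.49318,-2.00693,-2.6683],"qd":[-1.41227,-1.1185,-5.29941],"p_ee":[-0.02765,-0.2169,0.14508],"trq":[0.0,0.0,0.0]}
{"k":40,"\u03b8":[0.47214,-2.02445,-2.74668],"qd":[-1.38709,-1.23386,-5.14123],"p_ee":[-0.05859,-0.21788,0.14066],"trq":[0.0,0.0,0.0]}
{"k":41,"\u03b8":[0.45179,-2.04452,-2.82219],"qd":[-1.31851,-1.46213,-4.91453],"p_ee":[-0.08913,-0.21604,0.13889]}


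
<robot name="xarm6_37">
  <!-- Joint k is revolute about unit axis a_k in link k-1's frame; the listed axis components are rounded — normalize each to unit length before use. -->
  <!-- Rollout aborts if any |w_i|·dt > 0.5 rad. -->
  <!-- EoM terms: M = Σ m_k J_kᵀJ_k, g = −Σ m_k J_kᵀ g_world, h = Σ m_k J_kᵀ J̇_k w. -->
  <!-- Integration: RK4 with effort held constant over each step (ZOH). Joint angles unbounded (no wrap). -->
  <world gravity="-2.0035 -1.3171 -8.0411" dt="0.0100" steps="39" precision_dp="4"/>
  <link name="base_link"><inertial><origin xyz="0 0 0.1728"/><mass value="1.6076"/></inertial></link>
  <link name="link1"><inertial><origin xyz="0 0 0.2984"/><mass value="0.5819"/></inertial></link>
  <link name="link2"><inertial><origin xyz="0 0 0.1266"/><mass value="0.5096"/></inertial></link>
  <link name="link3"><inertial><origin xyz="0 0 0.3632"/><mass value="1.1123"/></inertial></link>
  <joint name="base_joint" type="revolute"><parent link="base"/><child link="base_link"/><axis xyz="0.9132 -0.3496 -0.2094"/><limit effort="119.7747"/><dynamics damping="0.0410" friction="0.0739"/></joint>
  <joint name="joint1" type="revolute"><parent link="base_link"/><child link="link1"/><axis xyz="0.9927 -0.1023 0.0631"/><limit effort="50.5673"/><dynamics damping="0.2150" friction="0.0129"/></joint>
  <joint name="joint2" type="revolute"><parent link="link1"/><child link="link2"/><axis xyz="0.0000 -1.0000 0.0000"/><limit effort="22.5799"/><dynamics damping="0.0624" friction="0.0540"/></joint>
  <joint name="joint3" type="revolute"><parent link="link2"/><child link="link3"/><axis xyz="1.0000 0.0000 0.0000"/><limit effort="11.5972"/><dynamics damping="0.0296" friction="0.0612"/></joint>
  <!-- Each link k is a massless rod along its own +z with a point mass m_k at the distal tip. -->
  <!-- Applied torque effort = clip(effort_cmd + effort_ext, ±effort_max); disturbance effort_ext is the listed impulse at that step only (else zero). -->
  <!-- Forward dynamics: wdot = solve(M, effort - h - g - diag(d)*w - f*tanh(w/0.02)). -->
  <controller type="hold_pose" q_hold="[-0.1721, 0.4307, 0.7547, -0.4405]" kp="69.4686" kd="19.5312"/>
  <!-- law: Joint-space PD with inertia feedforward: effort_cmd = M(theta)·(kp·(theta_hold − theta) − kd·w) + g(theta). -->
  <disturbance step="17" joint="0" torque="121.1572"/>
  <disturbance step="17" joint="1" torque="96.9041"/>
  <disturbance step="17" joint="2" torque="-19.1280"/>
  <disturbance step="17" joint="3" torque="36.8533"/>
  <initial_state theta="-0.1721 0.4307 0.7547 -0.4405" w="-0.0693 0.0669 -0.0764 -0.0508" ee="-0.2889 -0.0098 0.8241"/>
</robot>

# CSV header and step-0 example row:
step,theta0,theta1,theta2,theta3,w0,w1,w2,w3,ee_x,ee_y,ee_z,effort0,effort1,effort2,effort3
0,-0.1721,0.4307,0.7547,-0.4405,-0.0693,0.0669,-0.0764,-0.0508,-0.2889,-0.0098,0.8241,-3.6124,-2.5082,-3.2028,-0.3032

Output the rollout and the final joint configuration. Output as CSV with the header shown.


step,theta0,theta1,theta2,theta3,w0,w1,w2,w3,ee_x,ee_y,ee_z,effort0,effort1,effort2,effort3
1,-0.1727,0.4312,0.7540,-0.4409,-0.0480,0.0370,-0.0634,-0.0226,-0.2885,-0.0096,0.8243,-3.7580,-2.5647,-3.2958,-0.3467
2,-0.1731,0.4315,0.7534,-0.4410,-0.0318,0.0169,-0.0517,-0.0066,-0.2882,-0.0095,0.8245,-3.8805,-2.6137,-3.3744,-0.3790
3,-0.1733,0.4316,0.7530,-0.4410,-0.0202,0.0061,-0.0409,-0.0013,-0.2880,-0.0094,0.8247,-3.9825,-2.6565,-3.4406,-0.4012
4,-0.1735,0.4316,0.7526,-0.4410,-0.0127,0.0010,-0.0308,-0.0002,-0.2878,-0.0094,0.8248,-4.0659,-2.6938,-3.4961,-0.4183
5,-0.1736,0.4316,0.7523,-0.4410,-0.0082,-0.0009,-0.0219,-0.0000,-0.2877,-0.0093,0.8249,-4.1335,-2.7258,-3.5419,-0.4324
6,-0.1737,0.4316,0.7522,-0.4410,-0.0053,-0.0015,-0.0144,-0.0000,-0.2876,-0.0093,0.8250,-4.1883,-2.7531,-3.5789,-0.4444
7,-0.1737,0.4316,0.7520,-0.4410,-0.0032,-0.0016,-0.0086,0.0000,-0.2876,-0.0092,0.8250,-4.2329,-2.7761,-3.6078,-0.4545
8,-0.1737,0.4316,0.7520,-0.4410,-0.0016,-0.0016,-0.0043,0.0001,-0.2875,-0.0092,0.8250,-4.2691,-2.7955,-3.6299,-0.4631
9,-0.1737,0.4316,0.7519,-0.4410,-0.0003,-0.0015,-0.0012,0.0001,-0.2875,-0.0092,0.8250,-4.2987,-2.8118,-3.6466,-0.4703
10,-0.1737,0.4315,0.7519,-0.4410,0.0007,-0.0014,0.0011,0.0002,-0.2875,-0.0092,0.8250,-4.3227,-2.8256,-3.6592,-0.4764
11,-0.1737,0.4315,0.7520,-0.4410,0.0014,-0.0013,0.0027,0.0002,-0.2875,-0.0092,0.8250,-4.3423,-2.8371,-3.6687,-0.4815
12,-0.1737,0.4315,0.7520,-0.4410,0.0020,-0.0011,0.0039,0.0003,-0.2875,-0.0092,0.8250,-4.3584,-2.8469,-3.6760,-0.4859
13,-0.1737,0.4315,0.7520,-0.4410,0.0024,-0.0010,0.0047,0.0003,-0.2876,-0.0092,0.8250,-4.3715,-2.8550,-3.6815,-0.4895
14,-0.1737,0.4315,0.7521,-0.4410,0.0027,-0.0008,0.0052,0.0003,-0.2876,-0.0092,0.8250,-4.3823,-2.8618,-3.6858,-0.4926
15,-0.1736,0.4315,0.7521,-0.4410,0.0029,-0.0007,0.0056,0.0004,-0.2876,-0.0092,0.8250,-4.3912,-2.8675,-3.6892,-0.4951
16,-0.1736,0.4315,0.7522,-0.4410,0.0030,-0.0006,0.0058,0.0004,-0.2876,-0.0092,0.8250,-4.3985,-2.8722,-3.6918,-0.4973
17,-0.1736,0.4315,0.7523,-0.4410,0.0031,-0.0004,0.0060,0.0004,-0.2877,-0.0093,0.8249,116.7526,50.5673,-22.5799,11.5972
18,-0.1386,0.4005,0.7312,-0.4526,7.0428,-6.2701,-4.2633,-2.2440,-0.2883,-0.0104,0.8286,-28.6319,-13.7311,0.0077,-2.9353
19,-0.0752,0.3438,0.6927,-0.4717,5.6121,-5.0455,-3.4068,-1.6108,-0.2892,-0.0126,0.8348,-24.9435,-12.4279,-0.7063,-2.5882
20,-0.0252,0.2987,0.6624,-0.4856,4.3829,-3.9454,-2.6568,-1.1833,-0.2894,-0.0146,0.8391,-21.8111,-11.1984,-1.2399,-2.2430
21,0.0135,0.2640,0.6390,-0.4958,3.3465,-2.9949,-2.0217,-0.8875,-0.2894,-0.0163,0.8422,-19.1554,-10.0656,-1.6458,-1.9275
22,0.0426,0.2380,0.6214,-0.5036,2.4870,-2.1986,-1.4963,-0.6725,-0.2893,-0.0177,0.8442,-16.9074,-9.0413,-1.9625,-1.6523
23,0.0640,0.2193,0.6086,-0.5095,1.7840,-1.5478,-1.0685,-0.5063,-0.2891,-0.0189,0.8456,-15.0069,-8.1284,-2.2162,-1.4189
24,0.0790,0.2064,0.5996,-0.5138,1.2159,-1.0267,-0.7239,-0.3700,-0.2889,-0.0199,0.8465,-13.4013,-7.3233,-2.4241,-1.2245
25,0.0889,0.1982,0.5938,-0.5170,0.7612,-0.6162,-0.4487,-0.2533,-0.2888,-0.0206,0.8470,-12.0450,-6.6190,-2.5976,-1.0643
26,0.0946,0.1936,0.5904,-0.5190,0.4005,-0.2975,-0.2303,-0.1509,-0.2888,-0.0211,0.8473,-10.8991,-6.0066,-2.7442,-0.9332
27,0.0972,0.1919,0.5889,-0.5200,0.1164,-0.0532,-0.0581,-0.0603,-0.2888,-0.0215,0.8473,-9.9307,-5.4767,-2.8692,-0.8264
28,0.0973,0.1922,0.5890,-0.5202,-0.0916,0.1164,0.0668,0.0177,-0.2888,-0.0217,0.8473,-9.1224,-5.0163,-2.9632,-0.7340
29,0.0957,0.1940,0.5901,-0.5198,-0.2400,0.2366,0.1556,0.0652,-0.2889,-0.0218,0.8471,-8.4575,-4.6209,-3.0355,-0.6406
30,0.0927,0.1968,0.5920,-0.5190,-0.3538,0.3256,0.2240,0.1057,-0.2890,-0.0218,0.8469,-7.8949,-4.2836,-3.0979,-0.5632
31,0.0887,0.2004,0.5945,-0.5178,-0.4400,0.3901,0.2758,0.1405,-0.2891,-0.0217,0.8467,-7.4186,-3.9966,-3.1518,-0.4997
32,0.0840,0.2045,0.5975,-0.5162,-0.5042,0.4356,0.3144,0.1698,-0.2893,-0.0215,0.8464,-7.0151,-3.7531,-3.1985,-0.4479
33,0.0787,0.2091,0.6007,-0.5144,-0.5509,0.4668,0.3424,0.1938,-0.2894,-0.0212,0.8461,-6.6732,-3.5473,-3.2390,-0.4057
34,0.0730,0.2138,0.6043,-0.5124,-0.5837,0.4870,0.3621,0.2127,-0.2896,-0.0209,0.8457,-6.3833,-3.3738,-3.2743,-0.3715
35,0.0671,0.2188,0.6079,-0.5102,-0.6056,0.4989,0.3750,0.2270,-0.2897,-0.0206,0.8454,-6.1373,-3.2281,-3.3052,-0.3440
36,0.0610,0.2238,0.6117,-0.5078,-0.6187,0.5046,0.3827,0.2372,-0.2898,-0.0202,0.8450,-5.9286,-3.1062,-3.3323,-0.3220
37,0.0548,0.2288,0.6156,-0.5054,-0.6250,0.5056,0.3862,0.2438,-0.2900,-0.0198,0.8446,-5.7513,-3.0047,-3.3562,-0.3046
38,0.0485,0.2339,0.6194,-0.5030,-0.6260,0.5032,0.3864,0.2473,-0.2901,-0.0194,0.8443,-5.6006,-2.9205,-3.3774,-0.2911
39,0.0423,0.2389,0.6233,-0.5005,-0.6227,0.4983,0.3840,0.2480,-0.2902,-0.0190,0.8439,,,,
# final theta (rad): 0.0423 0.2389 0.6233 -0.5005


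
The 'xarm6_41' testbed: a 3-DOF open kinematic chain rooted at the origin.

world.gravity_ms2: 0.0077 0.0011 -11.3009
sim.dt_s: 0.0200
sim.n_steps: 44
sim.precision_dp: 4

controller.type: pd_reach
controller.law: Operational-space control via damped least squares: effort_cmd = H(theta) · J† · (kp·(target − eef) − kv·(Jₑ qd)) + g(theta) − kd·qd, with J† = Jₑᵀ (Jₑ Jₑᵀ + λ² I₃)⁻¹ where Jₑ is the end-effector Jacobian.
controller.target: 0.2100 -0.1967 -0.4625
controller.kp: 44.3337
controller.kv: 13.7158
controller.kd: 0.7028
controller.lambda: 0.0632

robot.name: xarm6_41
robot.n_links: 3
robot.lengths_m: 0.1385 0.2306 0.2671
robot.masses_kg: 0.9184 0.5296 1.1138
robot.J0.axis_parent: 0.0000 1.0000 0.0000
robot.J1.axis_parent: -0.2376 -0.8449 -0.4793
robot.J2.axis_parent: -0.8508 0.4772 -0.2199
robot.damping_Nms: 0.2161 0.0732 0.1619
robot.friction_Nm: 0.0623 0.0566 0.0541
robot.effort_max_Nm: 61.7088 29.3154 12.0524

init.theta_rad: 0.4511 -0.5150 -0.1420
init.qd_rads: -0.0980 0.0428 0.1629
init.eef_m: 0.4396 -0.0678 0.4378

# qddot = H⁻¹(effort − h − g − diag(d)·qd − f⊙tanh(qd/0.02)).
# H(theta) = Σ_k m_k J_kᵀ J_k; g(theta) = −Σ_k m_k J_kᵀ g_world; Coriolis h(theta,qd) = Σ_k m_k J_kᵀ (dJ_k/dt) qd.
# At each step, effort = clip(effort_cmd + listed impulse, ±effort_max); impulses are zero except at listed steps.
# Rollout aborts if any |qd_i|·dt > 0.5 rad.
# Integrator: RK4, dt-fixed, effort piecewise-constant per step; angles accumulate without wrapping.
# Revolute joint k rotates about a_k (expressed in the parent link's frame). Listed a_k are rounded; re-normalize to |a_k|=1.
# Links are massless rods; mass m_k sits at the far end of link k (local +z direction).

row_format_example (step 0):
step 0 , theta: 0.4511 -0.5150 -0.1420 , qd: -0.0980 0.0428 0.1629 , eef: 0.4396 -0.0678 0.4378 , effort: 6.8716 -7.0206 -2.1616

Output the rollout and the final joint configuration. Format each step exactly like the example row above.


step 1 , theta: 0.4320 -0.5488 -0.1468 , qd: -1.7015 -3.2578 -0.6820 , eef: 0.4406 -0.0691 0.4345 , effort: 3.1111 -1.2023 -1.1281
step 2 , theta: 0.4148 -0.5960 -0.1661 , qd: -0.1113 -1.5914 -1.2063 , eef: 0.4450 -0.0737 0.4254 , effort: -0.6225 -0.6998 -0.6308
step 3 , theta: 0.4055 -0.6424 -0.1937 , qd: -0.7654 -2.9733 -1.5662 , eef: 0.4518 -0.0798 0.4125 , effort: -2.5505 1.9578 -0.3728
step 4 , theta: 0.3963 -0.6960 -0.2269 , qd: -0.1803 -2.4338 -1.7505 , eef: 0.4598 -0.0867 0.3962 , effort: -4.3801 2.4969 -0.2777
step 5 , theta: 0.3911 -0.7490 -0.2640 , qd: -0.3209 -2.8437 -1.9631 , eef: 0.4683 -0.0937 0.3775 , effort: -5.4355 3.6249 -0.1612
step 6 , theta: 0.3865 -0.8049 -0.3045 , qd: -0.1452 -2.7485 -2.0926 , eef: 0.4766 -0.1008 0.3564 , effort: -6.3240 4.1170 -0.1000
step 7 , theta: 0.3840 -0.8604 -0.3477 , qd: -0.1010 -2.8015 -2.2239 , eef: 0.4844 -0.1077 0.3334 , effort: -6.9212 4.6295 -0.0229
step 8 , theta: 0.3829 -0.9160 -0.3931 , qd: -0.0085 -2.7655 -2.3198 , eef: 0.4913 -0.1143 0.3088 , effort: -7.3824 4.9892 0.0411
step 9 , theta: 0.3834 -0.9711 -0.4403 , qd: 0.0518 -2.7571 -2.4025 , eef: 0.4970 -0.1204 0.2827 , effort: -7.6927 5.3235 0.1095
step 10 , theta: 0.3856 -1.0254 -0.4888 , qd: 0.1637 -2.6745 -2.4442 , eef: 0.5015 -0.1261 0.2554 , effort: -7.9545 5.5689 0.1611
step 11 , theta: 0.3902 -1.0778 -0.5378 , qd: 0.2947 -2.5670 -2.4533 , eef: 0.5045 -0.1311 0.2271 , effort: -8.1777 5.7833 0.2025
step 12 , theta: 0.3975 -1.1279 -0.5867 , qd: 0.4391 -2.4439 -2.4301 , eef: 0.5061 -0.1356 0.1981 , effort: -8.3737 5.9775 0.2321
step 13 , theta: 0.4078 -1.1754 -0.6348 , qd: 0.5932 -2.3100 -2.3755 , eef: 0.5063 -0.1395 0.1685 , effort: -8.5500 6.1534 0.2481
step 14 , theta: 0.4213 -1.2202 -0.6815 , qd: 0.7527 -2.1697 -2.2918 , eef: 0.5050 -0.1427 0.1387 , effort: -8.7098 6.3107 0.2487
step 15 , theta: 0.4380 -1.2621 -0.7262 , qd: 0.9128 -2.0268 -2.1824 , eef: 0.5023 -0.1454 0.1088 , effort: -8.8538 6.4473 0.2330
step 16 , theta: 0.4578 -1.3012 -0.7686 , qd: 1.0691 -1.8843 -2.0515 , eef: 0.4982 -0.1474 0.0790 , effort: -8.9808 6.5607 0.2007
step 17 , theta: 0.4807 -1.3375 -0.8082 , qd: 1.2172 -1.7441 -1.9038 , eef: 0.4929 -0.1489 0.0496 , effort: -9.0891 6.6482 0.1522
step 18 , theta: 0.5064 -1.3710 -0.8448 , qd: 1.3536 -1.6077 -1.7441 , eef: 0.4864 -0.1499 0.0208 , effort: -9.1768 6.7078 0.0888
step 19 , theta: 0.5347 -1.4019 -0.8780 , qd: 1.4753 -1.4760 -1.5774 , eef: 0.4789 -0.1505 -0.0073 , effort: -9.2422 6.7382 0.0122
step 20 , theta: 0.5652 -1.4301 -0.9079 , qd: 1.5803 -1.3493 -1.4084 , eef: 0.4704 -0.1506 -0.0345 , effort: -9.2839 6.7388 -0.0750
step 21 , theta: 0.5977 -1.4559 -0.9345 , qd: 1.6672 -1.2279 -1.2411 , eef: 0.4611 -0.1504 -0.0607 , effort: -9.3011 6.7100 -0.1702
step 22 , theta: 0.6317 -1.4793 -0.9577 , qd: 1.7354 -1.1116 -1.0792 , eef: 0.4511 -0.1499 -0.0858 , effort: -9.2937 6.6527 -0.2705
step 23 , theta: 0.6669 -1.5005 -0.9778 , qd: 1.7850 -1.0005 -0.9257 , eef: 0.4406 -0.1492 -0.1097 , effort: -9.2619 6.5688 -0.3735
step 24 , theta: 0.7029 -1.5195 -0.9949 , qd: 1.8168 -0.8945 -0.7826 , eef: 0.4297 -0.1484 -0.1323 , effort: -9.2070 6.4605 -0.4767
step 25 , theta: 0.7394 -1.5364 -1.0093 , qd: 1.8318 -0.7935 -0.6515 , eef: 0.4184 -0.1474 -0.1535 , effort: -9.1302 6.3305 -0.5781
step 26 , theta: 0.7760 -1.5514 -1.0212 , qd: 1.8317 -0.6975 -0.5330 , eef: 0.4070 -0.1464 -0.1735 , effort: -9.0335 6.1817 -0.6762
step 27 , theta: 0.8125 -1.5644 -1.0308 , qd: 1.8182 -0.6065 -0.4273 , eef: 0.3956 -0.1453 -0.1921 , effort: -8.9193 6.0174 -0.7700
step 28 , theta: 0.8486 -1.5758 -1.0384 , qd: 1.7932 -0.5206 -0.3342 , eef: 0.3842 -0.1443 -0.2095 , effort: -8.7900 5.8405 -0.8588
step 29 , theta: 0.8841 -1.5854 -1.0443 , qd: 1.7585 -0.4397 -0.2530 , eef: 0.3729 -0.1433 -0.2256 , effort: -8.6483 5.6543 -0.9422
step 30 , theta: 0.9189 -1.5935 -1.0487 , qd: 1.7160 -0.3638 -0.1829 , eef: 0.3619 -0.1424 -0.2404 , effort: -8.4968 5.4616 -1.0202
step 31 , theta: 0.9527 -1.6001 -1.0518 , qd: 1.6675 -0.2930 -0.1228 , eef: 0.3511 -0.1415 -0.2541 , effort: -8.3381 5.2652 -1.0928
step 32 , theta: 0.9855 -1.6053 -1.0538 , qd: 1.6145 -0.2271 -0.0716 , eef: 0.3408 -0.1408 -0.2668 , effort: -8.1747 5.0676 -1.1603
step 33 , theta: 1.0172 -1.6093 -1.0548 , qd: 1.5583 -0.1661 -0.0287 , eef: 0.3308 -0.1402 -0.2784 , effort: -8.0088 4.8709 -1.2224
step 34 , theta: 1.0478 -1.6121 -1.0551 , qd: 1.4984 -0.1113 0.0007 , eef: 0.3212 -0.1396 -0.2890 , effort: -7.8417 4.6781 -1.2694
step 35 , theta: 1.0771 -1.6138 -1.0549 , qd: 1.4358 -0.0628 0.0146 , eef: 0.3121 -0.1393 -0.2987 , effort: -7.6752 4.4908 -1.2960
step 36 , theta: 1.1052 -1.6147 -1.0545 , qd: 1.3740 -0.0183 0.0260 , eef: 0.3034 -0.1391 -0.3076 , effort: -7.5123 4.3094 -1.3224
step 37 , theta: 1.1320 -1.6147 -1.0539 , qd: 1.3052 0.0112 0.0359 , eef: 0.2952 -0.1389 -0.3157 , effort: -7.3494 4.1537 -1.3516
step 38 , theta: 1.1574 -1.6143 -1.0531 , qd: 1.2346 0.0315 0.0462 , eef: 0.2873 -0.1389 -0.3231 , effort: -7.1914 4.0172 -1.3847
step 39 , theta: 1.1815 -1.6134 -1.0521 , qd: 1.1729 0.0566 0.0588 , eef: 0.2799 -0.1389 -0.3299 , effort: -7.0445 3.8775 -1.4215
step 40 , theta: 1.2044 -1.6121 -1.0508 , qd: 1.1178 0.0843 0.0715 , eef: 0.2730 -0.1390 -0.3361 , effort: -6.9061 3.7364 -1.4589
step 41 , theta: 1.2262 -1.6101 -1.0492 , qd: 1.0666 0.1117 0.0830 , eef: 0.2665 -0.1392 -0.3418 , effort: -6.7741 3.5983 -1.4949
step 42 , theta: 1.2471 -1.6076 -1.0475 , qd: 1.0180 0.1372 0.0929 , eef: 0.2605 -0.1394 -0.3470 , effort: -6.6480 3.4656 -1.5290
step 43 , theta: 1.2670 -1.6047 -1.0455 , qd: 0.9718 0.1605 0.1012 , eef: 0.2548 -0.1397 -0.3519 , effort: -6.5279 3.3397 -1.5609
step 44 , theta: 1.2859 -1.6013 -1.0435 , qd: 0.9276 0.1814 0.1080 , eef: 0.2496 -0.1400 -0.3563
final theta (rad): 1.2859 -1.6013 -1.0435


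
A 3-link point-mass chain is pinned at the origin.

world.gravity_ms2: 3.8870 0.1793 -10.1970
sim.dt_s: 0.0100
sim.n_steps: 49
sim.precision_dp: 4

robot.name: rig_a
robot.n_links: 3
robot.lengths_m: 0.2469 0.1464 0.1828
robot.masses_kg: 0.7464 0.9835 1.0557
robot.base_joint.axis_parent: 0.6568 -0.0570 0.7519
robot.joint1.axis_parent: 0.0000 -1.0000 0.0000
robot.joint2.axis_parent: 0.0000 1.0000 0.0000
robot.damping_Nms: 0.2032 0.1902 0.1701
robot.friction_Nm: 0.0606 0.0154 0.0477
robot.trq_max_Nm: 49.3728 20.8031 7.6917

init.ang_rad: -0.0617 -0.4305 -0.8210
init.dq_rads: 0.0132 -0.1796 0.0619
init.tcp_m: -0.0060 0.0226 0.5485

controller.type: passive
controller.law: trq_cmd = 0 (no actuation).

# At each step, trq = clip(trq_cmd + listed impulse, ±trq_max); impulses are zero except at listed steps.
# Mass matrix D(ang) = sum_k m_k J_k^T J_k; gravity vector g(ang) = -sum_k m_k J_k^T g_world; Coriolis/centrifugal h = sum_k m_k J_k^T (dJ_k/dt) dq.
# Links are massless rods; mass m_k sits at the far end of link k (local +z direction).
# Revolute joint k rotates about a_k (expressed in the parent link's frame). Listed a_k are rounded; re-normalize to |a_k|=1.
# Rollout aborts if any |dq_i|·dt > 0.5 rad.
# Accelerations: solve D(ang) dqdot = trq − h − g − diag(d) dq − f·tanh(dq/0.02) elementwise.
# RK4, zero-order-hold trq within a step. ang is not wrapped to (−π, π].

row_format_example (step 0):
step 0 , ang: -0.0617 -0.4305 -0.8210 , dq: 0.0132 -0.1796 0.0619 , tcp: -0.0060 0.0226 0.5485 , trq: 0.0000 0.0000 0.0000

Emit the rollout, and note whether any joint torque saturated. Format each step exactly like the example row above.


step 1 , ang: -0.0617 -0.4355 -0.8254 , dq: -0.0139 -0.8012 -0.8849 , tcp: -0.0053 0.0225 0.5483 , trq: 0.0000 0.0000 0.0000
step 2 , ang: -0.0620 -0.4462 -0.8380 , dq: -0.0396 -1.3176 -1.6172 , tcp: -0.0042 0.0226 0.5475 , trq: 0.0000 0.0000 0.0000
step 3 , ang: -0.0625 -0.4616 -0.8572 , dq: -0.0661 -1.7570 -2.1898 , tcp: -0.0028 0.0226 0.5462 , trq: 0.0000 0.0000 0.0000
step 4 , ang: -0.0633 -0.4811 -0.8814 , dq: -0.0940 -2.1377 -2.6367 , tcp: -0.0010 0.0228 0.5446 , trq: 0.0000 0.0000 0.0000
step 5 , ang: -0.0644 -0.5042 -0.9096 , dq: -0.1234 -2.4746 -2.9857 , tcp: 0.0012 0.0230 0.5426 , trq: 0.0000 0.0000 0.0000
step 6 , ang: -0.0658 -0.5305 -0.9409 , dq: -0.1547 -2.7796 -3.2584 , tcp: 0.0038 0.0232 0.5403 , trq: 0.0000 0.0000 0.0000
step 7 , ang: -0.0675 -0.5598 -0.9746 , dq: -0.1881 -3.0617 -3.4711 , tcp: 0.0067 0.0236 0.5377 , trq: 0.0000 0.0000 0.0000
step 8 , ang: -0.0695 -0.5917 -1.0101 , dq: -0.2239 -3.3279 -3.6354 , tcp: 0.0101 0.0240 0.5349 , trq: 0.0000 0.0000 0.0000
step 9 , ang: -0.0720 -0.6263 -1.0471 , dq: -0.2627 -3.5832 -3.7596 , tcp: 0.0140 0.0245 0.5317 , trq: 0.0000 0.0000 0.0000
step 10 , ang: -0.0748 -0.6634 -1.0852 , dq: -0.3050 -3.8316 -3.8492 , tcp: 0.0183 0.0250 0.5283 , trq: 0.0000 0.0000 0.0000
step 11 , ang: -0.0781 -0.7029 -1.1240 , dq: -0.3514 -4.0756 -3.9079 , tcp: 0.0230 0.0257 0.5247 , trq: 0.0000 0.0000 0.0000
step 12 , ang: -0.0819 -0.7449 -1.1633 , dq: -0.4026 -4.3173 -3.9374 , tcp: 0.0282 0.0264 0.5207 , trq: 0.0000 0.0000 0.0000
step 13 , ang: -0.0862 -0.7892 -1.2027 , dq: -0.4596 -4.5578 -3.9385 , tcp: 0.0339 0.0272 0.5165 , trq: 0.0000 0.0000 0.0000
step 14 , ang: -0.0911 -0.8360 -1.2420 , dq: -0.5234 -4.7978 -3.9108 , tcp: 0.0401 0.0281 0.5120 , trq: 0.0000 0.0000 0.0000
step 15 , ang: -0.0967 -0.8852 -1.2808 , dq: -0.5954 -5.0370 -3.8534 , tcp: 0.0467 0.0290 0.5071 , trq: 0.0000 0.0000 0.0000
step 16 , ang: -0.1030 -0.9368 -1.3189 , dq: -0.6771 -5.2750 -3.7645 , tcp: 0.0539 0.0300 0.5019 , trq: 0.0000 0.0000 0.0000
step 17 , ang: -0.1102 -0.9907 -1.3560 , dq: -0.7704 -5.5105 -3.6420 , tcp: 0.0616 0.0311 0.4964 , trq: 0.0000 0.0000 0.0000
step 18 , ang: -0.1185 -1.0469 -1.3916 , dq: -0.8776 -5.7414 -3.4836 , tcp: 0.0698 0.0323 0.4905 , trq: 0.0000 0.0000 0.0000
step 19 , ang: -0.1278 -1.1055 -1.4255 , dq: -1.0014 -5.9652 -3.2866 , tcp: 0.0785 0.0335 0.4841 , trq: 0.0000 0.0000 0.0000
step 20 , ang: -0.1386 -1.1662 -1.4572 , dq: -1.1454 -6.1782 -3.0482 , tcp: 0.0877 0.0348 0.4774 , trq: 0.0000 0.0000 0.0000
step 21 , ang: -0.1508 -1.2290 -1.4863 , dq: -1.3136 -6.3762 -2.7662 , tcp: 0.0975 0.0361 0.4701 , trq: 0.0000 0.0000 0.0000
step 22 , ang: -0.1649 -1.2937 -1.5124 , dq: -1.5110 -6.5539 -2.4383 , tcp: 0.1078 0.0374 0.4624 , trq: 0.0000 0.0000 0.0000
step 23 , ang: -0.1812 -1.3600 -1.5349 , dq: -1.7436 -6.7055 -2.0634 , tcp: 0.1187 0.0387 0.4540 , trq: 0.0000 0.0000 0.0000
step 24 , ang: -0.1999 -1.4277 -1.5535 , dq: -2.0188 -6.8243 -1.6411 , tcp: 0.1301 0.0399 0.4451 , trq: 0.0000 0.0000 0.0000
step 25 , ang: -0.2217 -1.4963 -1.5676 , dq: -2.3451 -6.9037 -1.1727 , tcp: 0.1420 0.0410 0.4354 , trq: 0.0000 0.0000 0.0000
step 26 , ang: -0.2470 -1.5656 -1.5768 , dq: -2.7322 -6.9370 -0.6613 , tcp: 0.1543 0.0419 0.4249 , trq: 0.0000 0.0000 0.0000
step 27 , ang: -0.2766 -1.6349 -1.5807 , dq: -3.1903 -6.9185 -0.1122 , tcp: 0.1671 0.0424 0.4136 , trq: 0.0000 0.0000 0.0000
step 28 , ang: -0.3111 -1.7038 -1.5791 , dq: -3.7302 -6.8620 0.4281 , tcp: 0.1801 0.0424 0.4014 , trq: 0.0000 0.0000 0.0000
step 29 , ang: -0.3515 -1.7720 -1.5721 , dq: -4.3563 -6.7516 0.9857 , tcp: 0.1933 0.0417 0.3882 , trq: 0.0000 0.0000 0.0000
step 30 , ang: -0.3985 -1.8387 -1.5594 , dq: -5.0637 -6.5853 1.5582 , tcp: 0.2064 0.0401 0.3740 , trq: 0.0000 0.0000 0.0000
step 31 , ang: -0.4530 -1.9035 -1.5409 , dq: -5.8306 -6.3683 2.1383 , tcp: 0.2192 0.0371 0.3588 , trq: 0.0000 0.0000 0.0000
step 32 , ang: -0.5152 -1.9659 -1.5166 , dq: -6.6087 -6.1084 2.7251 , tcp: 0.2314 0.0325 0.3429 , trq: 0.0000 0.0000 0.0000
step 33 , ang: -0.5849 -2.0255 -1.4863 , dq: -7.3173 -5.8136 3.3291 , tcp: 0.2426 0.0257 0.3263 , trq: 0.0000 0.0000 0.0000
step 34 , ang: -0.6609 -2.0821 -1.4499 , dq: -7.8512 -5.4896 3.9727 , tcp: 0.2523 0.0166 0.3095 , trq: 0.0000 0.0000 0.0000
step 35 , ang: -0.7410 -2.1352 -1.4066 , dq: -8.1055 -5.1367 4.6831 , tcp: 0.2600 0.0048 0.2926 , trq: 0.0000 0.0000 0.0000
step 36 , ang: -0.8219 -2.1847 -1.3559 , dq: -8.0168 -4.7514 5.4780 , tcp: 0.2653 -0.0094 0.2759 , trq: 0.0000 0.0000 0.0000
step 37 , ang: -0.9002 -2.2302 -1.2968 , dq: -7.5964 -4.3313 6.3490 , tcp: 0.2677 -0.0259 0.2596 , trq: 0.0000 0.0000 0.0000
step 38 , ang: -0.9730 -2.2712 -1.2288 , dq: -6.9316 -3.8827 7.2576 , tcp: 0.2671 -0.0438 0.2437 , trq: 0.0000 0.0000 0.0000
step 39 , ang: -1.0385 -2.3078 -1.1517 , dq: -6.1487 -3.4242 8.1444 , tcp: 0.2635 -0.0627 0.2281 , trq: 0.0000 0.0000 0.0000
step 40 , ang: -1.0960 -2.3398 -1.0662 , dq: -5.3636 -2.9843 8.9456 , tcp: 0.2569 -0.0815 0.2126 , trq: 0.0000 0.0000 0.0000
step 41 , ang: -1.1460 -2.3676 -0.9733 , dq: -4.6524 -2.5969 9.6036 , tcp: 0.2476 -0.0997 0.1971 , trq: 0.0000 0.0000 0.0000
step 42 , ang: -1.1894 -2.3920 -0.8748 , dq: -4.0492 -2.2963 10.0690 , tcp: 0.2358 -0.1165 0.1813 , trq: 0.0000 0.0000 0.0000
step 43 , ang: -1.2273 -2.4140 -0.7727 , dq: -3.5592 -2.1140 10.2993 , tcp: 0.2218 -0.1314 0.1654 , trq: 0.0000 0.0000 0.0000
step 44 , ang: -1.2609 -2.4348 -0.6697 , dq: -3.1725 -2.0743 10.2621 , tcp: 0.2058 -0.1439 0.1493 , trq: 0.0000 0.0000 0.0000
step 45 , ang: -1.2911 -2.4560 -0.5684 , dq: -2.8737 -2.1887 9.9450 , tcp: 0.1883 -0.1537 0.1332 , trq: 0.0000 0.0000 0.0000
step 46 , ang: -1.3186 -2.4790 -0.4716 , dq: -2.6471 -2.4494 9.3680 , tcp: 0.1697 -0.1607 0.1172 , trq: 0.0000 0.0000 0.0000
step 47 , ang: -1.3442 -2.5053 -0.3817 , dq: -2.4791 -2.8276 8.5885 , tcp: 0.1502 -0.1646 0.1014 , trq: 0.0000 0.0000 0.0000
step 48 , ang: -1.3684 -2.5358 -0.3003 , dq: -2.3592 -3.2791 7.6910 , tcp: 0.1302 -0.1658 0.0860 , trq: 0.0000 0.0000 0.0000
step 49 , ang: -1.3915 -2.5710 -0.2280 , dq: -2.2805 -3.7569 6.7636 , tcp: 0.1101 -0.1642 0.0710
any joint saturated: no


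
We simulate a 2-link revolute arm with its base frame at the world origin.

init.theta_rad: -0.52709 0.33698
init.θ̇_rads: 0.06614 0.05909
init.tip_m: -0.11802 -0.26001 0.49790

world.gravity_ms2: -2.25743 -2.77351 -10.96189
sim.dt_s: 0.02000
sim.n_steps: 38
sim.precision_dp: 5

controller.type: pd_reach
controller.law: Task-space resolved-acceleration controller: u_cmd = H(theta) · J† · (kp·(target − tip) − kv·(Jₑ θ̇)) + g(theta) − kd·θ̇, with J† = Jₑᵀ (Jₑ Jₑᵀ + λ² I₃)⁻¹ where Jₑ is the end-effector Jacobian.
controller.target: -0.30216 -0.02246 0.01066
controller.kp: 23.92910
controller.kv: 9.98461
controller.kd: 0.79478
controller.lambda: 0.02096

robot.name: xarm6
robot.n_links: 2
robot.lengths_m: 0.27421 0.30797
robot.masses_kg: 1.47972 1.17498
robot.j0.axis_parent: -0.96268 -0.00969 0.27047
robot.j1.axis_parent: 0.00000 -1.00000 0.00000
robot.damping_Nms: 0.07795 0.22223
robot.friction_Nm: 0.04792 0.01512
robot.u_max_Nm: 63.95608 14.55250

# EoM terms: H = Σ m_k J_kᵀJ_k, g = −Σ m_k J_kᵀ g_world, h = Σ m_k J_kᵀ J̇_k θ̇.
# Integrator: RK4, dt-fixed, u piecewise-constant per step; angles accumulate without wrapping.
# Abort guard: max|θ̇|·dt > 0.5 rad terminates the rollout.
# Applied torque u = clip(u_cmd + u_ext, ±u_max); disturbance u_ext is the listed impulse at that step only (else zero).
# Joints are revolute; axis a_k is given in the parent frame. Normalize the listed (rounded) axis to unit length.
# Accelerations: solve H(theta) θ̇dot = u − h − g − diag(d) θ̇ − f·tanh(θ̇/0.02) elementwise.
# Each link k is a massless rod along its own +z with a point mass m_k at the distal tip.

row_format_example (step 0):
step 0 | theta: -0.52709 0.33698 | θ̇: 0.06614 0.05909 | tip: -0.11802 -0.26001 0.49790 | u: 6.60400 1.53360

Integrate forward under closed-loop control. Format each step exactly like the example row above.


step 1 | theta: -0.52647 0.34344 | θ̇: -0.00322 0.58366 | tip: -0.11982 -0.25916 0.49755 | u: 6.92209 0.52662
step 2 | theta: -0.52703 0.35844 | θ̇: -0.05228 0.91528 | tip: -0.12410 -0.25805 0.49619 | u: 7.13652 -0.12493
step 3 | theta: -0.52844 0.37886 | θ̇: -0.08951 1.12687 | tip: -0.12993 -0.25679 0.49410 | u: 7.28846 -0.55573
step 4 | theta: -0.53053 0.40276 | θ̇: -0.11851 1.26358 | tip: -0.13672 -0.25541 0.49142 | u: 7.39590 -0.84924
step 5 | theta: -0.53313 0.42891 | θ̇: -0.14139 1.35340 | tip: -0.14408 -0.25395 0.48825 | u: 7.46958 -1.05715
step 6 | theta: -0.53614 0.45657 | θ̇: -0.15967 1.41364 | tip: -0.15177 -0.25240 0.48466 | u: 7.51734 -1.21144
step 7 | theta: -0.53948 0.48524 | θ̇: -0.17449 1.45503 | tip: -0.15964 -0.25075 0.48070 | u: 7.54502 -1.33189
step 8 | theta: -0.54309 0.51462 | θ̇: -0.18671 1.48420 | tip: -0.16759 -0.24901 0.47641 | u: 7.55697 -1.43070
step 9 | theta: -0.54693 0.54450 | θ̇: -0.19696 1.50526 | tip: -0.17553 -0.24716 0.47181 | u: 7.55645 -1.51538
step 10 | theta: -0.55096 0.57474 | θ̇: -0.20574 1.52072 | tip: -0.18343 -0.24520 0.46694 | u: 7.54593 -1.59052
step 11 | theta: -0.55516 0.60525 | θ̇: -0.21344 1.53214 | tip: -0.19123 -0.24312 0.46180 | u: 7.52732 -1.65894
step 12 | theta: -0.55950 0.63596 | θ̇: -0.22033 1.54049 | tip: -0.19892 -0.24091 0.45641 | u: 7.50207 -1.72231
step 13 | theta: -0.56397 0.66682 | θ̇: -0.22664 1.54634 | tip: -0.20646 -0.23859 0.45079 | u: 7.47129 -1.78164
step 14 | theta: -0.56857 0.69777 | θ̇: -0.23254 1.55004 | tip: -0.21383 -0.23614 0.44494 | u: 7.43587 -1.83748
step 15 | theta: -0.57328 0.72877 | θ̇: -0.23818 1.55183 | tip: -0.22102 -0.23357 0.43889 | u: 7.39653 -1.89014
step 16 | theta: -0.57810 0.75980 | θ̇: -0.24364 1.55182 | tip: -0.22801 -0.23088 0.43265 | u: 7.35382 -1.93976
step 17 | theta: -0.58303 0.79080 | θ̇: -0.24902 1.55010 | tip: -0.23479 -0.22808 0.42623 | u: 7.30823 -1.98640
step 18 | theta: -0.58807 0.82176 | θ̇: -0.25437 1.54673 | tip: -0.24133 -0.22516 0.41965 | u: 7.26015 -2.03004
step 19 | theta: -0.59322 0.85264 | θ̇: -0.25975 1.54176 | tip: -0.24764 -0.22215 0.41291 | u: 7.20992 -2.07065
step 20 | theta: -0.59847 0.88340 | θ̇: -0.26520 1.53520 | tip: -0.25369 -0.21903 0.40605 | u: 7.15786 -2.10818
step 21 | theta: -0.60384 0.91401 | θ̇: -0.27075 1.52711 | tip: -0.25948 -0.21583 0.39906 | u: 7.10422 -2.14259
step 22 | theta: -0.60932 0.94445 | θ̇: -0.27642 1.51751 | tip: -0.26501 -0.21255 0.39196 | u: 7.04927 -2.17382
step 23 | theta: -0.61491 0.97468 | θ̇: -0.28224 1.50645 | tip: -0.27026 -0.20919 0.38478 | u: 6.99324 -2.20184
step 24 | theta: -0.62062 1.00468 | θ̇: -0.28823 1.49397 | tip: -0.27523 -0.20577 0.37753 | u: 6.93634 -2.22662
step 25 | theta: -0.62646 1.03442 | θ̇: -0.29440 1.48012 | tip: -0.27993 -0.20230 0.37022 | u: 6.87879 -2.24813
step 26 | theta: -0.63242 1.06387 | θ̇: -0.30077 1.46495 | tip: -0.28434 -0.19877 0.36287 | u: 6.82078 -2.26639
step 27 | theta: -0.63850 1.09300 | θ̇: -0.30735 1.44853 | tip: -0.28846 -0.19521 0.35550 | u: 6.76251 -2.28140
step 28 | theta: -0.64473 1.12179 | θ̇: -0.31415 1.43091 | tip: -0.29231 -0.19162 0.34812 | u: 6.70417 -2.29317
step 29 | theta: -0.65109 1.15022 | θ̇: -0.32120 1.41217 | tip: -0.29587 -0.18801 0.34074 | u: 6.64592 -2.30175
step 30 | theta: -0.65760 1.17827 | θ̇: -0.32850 1.39238 | tip: -0.29916 -0.18439 0.33338 | u: 6.58794 -2.30717
step 31 | theta: -0.66425 1.20591 | θ̇: -0.33607 1.37161 | tip: -0.30218 -0.18077 0.32606 | u: 6.53039 -2.30950
step 32 | theta: -0.67106 1.23312 | θ̇: -0.34392 1.34993 | tip: -0.30494 -0.17715 0.31878 | u: 6.47341 -2.30879
step 33 | theta: -0.67803 1.25990 | θ̇: -0.35208 1.32742 | tip: -0.30743 -0.17355 0.31156 | u: 6.41716 -2.30513
step 34 | theta: -0.68516 1.28622 | θ̇: -0.36055 1.30416 | tip: -0.30968 -0.16996 0.30441 | u: 6.36177 -2.29858
step 35 | theta: -0.69247 1.31206 | θ̇: -0.36936 1.28023 | tip: -0.31168 -0.16641 0.29734 | u: 6.30736 -2.28923
step 36 | theta: -0.69996 1.33743 | θ̇: -0.37852 1.25571 | tip: -0.31345 -0.16288 0.29036 | u: 6.25405 -2.27718
step 37 | theta: -0.70764 1.36230 | θ̇: -0.38806 1.23066 | tip: -0.31500 -0.15940 0.28348 | u: 6.20195 -2.26250
step 38 | theta: -0.71551 1.38666 | θ̇: -0.39800 1.20516 | tip: -0.31633 -0.15596 0.27671


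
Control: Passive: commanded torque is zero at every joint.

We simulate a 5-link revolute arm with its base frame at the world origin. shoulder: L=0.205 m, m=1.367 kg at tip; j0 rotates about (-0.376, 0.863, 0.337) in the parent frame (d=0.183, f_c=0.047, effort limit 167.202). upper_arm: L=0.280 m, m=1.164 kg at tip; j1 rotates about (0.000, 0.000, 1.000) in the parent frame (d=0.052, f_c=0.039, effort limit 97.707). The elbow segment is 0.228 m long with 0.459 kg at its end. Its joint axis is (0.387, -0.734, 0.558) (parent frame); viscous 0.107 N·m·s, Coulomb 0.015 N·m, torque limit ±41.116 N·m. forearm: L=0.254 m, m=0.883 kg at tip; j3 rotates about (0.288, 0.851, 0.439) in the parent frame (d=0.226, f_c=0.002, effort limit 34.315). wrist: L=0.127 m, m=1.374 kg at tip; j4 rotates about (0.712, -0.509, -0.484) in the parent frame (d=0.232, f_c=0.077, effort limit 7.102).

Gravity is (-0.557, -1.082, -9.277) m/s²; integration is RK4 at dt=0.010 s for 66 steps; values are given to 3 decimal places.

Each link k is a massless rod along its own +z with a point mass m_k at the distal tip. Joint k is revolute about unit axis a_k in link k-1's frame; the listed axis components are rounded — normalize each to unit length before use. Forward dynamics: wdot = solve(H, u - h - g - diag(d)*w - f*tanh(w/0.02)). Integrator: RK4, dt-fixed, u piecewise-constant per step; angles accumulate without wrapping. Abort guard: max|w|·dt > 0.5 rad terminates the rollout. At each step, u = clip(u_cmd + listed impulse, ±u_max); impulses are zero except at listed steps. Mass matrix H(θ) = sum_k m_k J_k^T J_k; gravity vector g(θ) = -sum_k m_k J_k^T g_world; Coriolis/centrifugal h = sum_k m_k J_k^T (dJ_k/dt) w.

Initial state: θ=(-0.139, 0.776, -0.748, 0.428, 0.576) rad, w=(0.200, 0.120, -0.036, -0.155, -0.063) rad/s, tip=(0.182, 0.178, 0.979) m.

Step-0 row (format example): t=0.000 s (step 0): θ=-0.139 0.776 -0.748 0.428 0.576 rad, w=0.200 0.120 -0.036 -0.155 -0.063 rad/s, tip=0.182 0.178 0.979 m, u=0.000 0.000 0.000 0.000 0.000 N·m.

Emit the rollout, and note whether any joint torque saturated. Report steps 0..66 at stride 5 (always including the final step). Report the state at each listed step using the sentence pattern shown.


t=0.050 s (step 5): θ=-0.145 0.788 -0.791 0.439 0.602 rad, w=-0.448 0.341 -1.694 0.519 0.776 rad/s, tip=0.189 0.185 0.969 m, u=0.000 0.000 0.000 0.000 0.000 N·m.
t=0.100 s (step 10): θ=-0.183 0.813 -0.917 0.475 0.639 rad, w=-1.029 0.720 -3.315 0.896 0.600 rad/s, tip=0.199 0.192 0.943 m, u=0.000 0.000 0.000 0.000 0.000 N·m.
t=0.150 s (step 15): θ=-0.246 0.867 -1.123 0.525 0.658 rad, w=-1.482 1.521 -4.933 1.073 0.126 rad/s, tip=0.211 0.200 0.898 m, u=0.000 0.000 0.000 0.000 0.000 N·m.
t=0.200 s (step 20): θ=-0.328 0.975 -1.412 0.583 0.657 rad, w=-1.756 2.893 -6.696 1.251 -0.072 rad/s, tip=0.224 0.207 0.832 m, u=0.000 0.000 0.000 0.000 0.000 N·m.
t=0.250 s (step 25): θ=-0.418 1.176 -1.806 0.653 0.642 rad, w=-1.831 5.502 -9.384 1.659 -0.716 rad/s, tip=0.234 0.211 0.744 m, u=0.000 0.000 0.000 0.000 0.000 N·m.
t=0.300 s (step 30): θ=-0.501 1.671 -2.496 0.793 0.514 rad, w=-1.024 22.901 -27.600 6.367 -10.365 rad/s, tip=0.240 0.211 0.637 m, u=0.000 0.000 0.000 0.000 0.000 N·m.
t=0.350 s (step 35): θ=-0.435 2.031 -2.931 0.850 -0.389 rad, w=1.587 -8.017 8.590 -1.466 -3.741 rad/s, tip=0.301 0.206 0.553 m, u=0.000 0.000 0.000 0.000 0.000 N·m.
t=0.400 s (step 40): θ=-0.331 1.659 -2.591 0.756 -0.783 rad, w=2.598 -3.288 1.217 -1.182 -9.105 rad/s, tip=0.355 0.204 0.450 m, u=0.000 0.000 0.000 0.000 0.000 N·m.
t=0.450 s (step 45): θ=-0.189 1.591 -2.651 0.713 -1.122 rad, w=3.034 -0.558 -2.384 -1.016 -4.987 rad/s, tip=0.397 0.199 0.364 m, u=0.000 0.000 0.000 0.000 0.000 N·m.
t=0.500 s (step 50): θ=-0.030 1.527 -2.747 0.631 -1.292 rad, w=3.347 -2.182 -1.193 -2.169 -1.764 rad/s, tip=0.441 0.191 0.280 m, u=0.000 0.000 0.000 0.000 0.000 N·m.
t=0.550 s (step 55): θ=0.148 1.395 -2.787 0.519 -1.313 rad, w=3.822 -2.846 -0.603 -2.086 0.653 rad/s, tip=0.487 0.181 0.187 m, u=0.000 0.000 0.000 0.000 0.000 N·m.
t=0.600 s (step 60): θ=0.356 1.244 -2.806 0.435 -1.238 rad, w=4.531 -3.276 -0.071 -1.197 2.318 rad/s, tip=0.526 0.164 0.079 m, u=0.000 0.000 0.000 0.000 0.000 N·m.
t=0.650 s (step 65): θ=0.605 1.058 -2.782 0.403 -1.081 rad, w=5.448 -4.380 1.288 -0.099 4.016 rad/s, tip=0.553 0.141 -0.046 m, u=0.000 0.000 0.000 0.000 0.000 N·m.
t=0.660 s (step 66): θ=0.661 1.012 -2.767 0.403 -1.039 rad, w=5.653 -4.813 1.781 0.043 4.350 rad/s, tip=0.557 0.136 -0.072 m.
any joint saturated: no
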